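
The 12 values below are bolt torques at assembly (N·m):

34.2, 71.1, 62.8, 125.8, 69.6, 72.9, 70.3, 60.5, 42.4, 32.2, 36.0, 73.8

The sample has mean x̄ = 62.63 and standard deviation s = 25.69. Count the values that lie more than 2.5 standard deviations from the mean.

Cutoffs: x̄ ± 2.5s = [-1.595, 126.855].
Every value lies within the cutoffs.

0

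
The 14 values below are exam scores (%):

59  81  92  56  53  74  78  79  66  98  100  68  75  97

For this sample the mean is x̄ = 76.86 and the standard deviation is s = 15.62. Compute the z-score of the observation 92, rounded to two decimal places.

0.97

z = (92 − 76.86) / 15.62 = 0.97.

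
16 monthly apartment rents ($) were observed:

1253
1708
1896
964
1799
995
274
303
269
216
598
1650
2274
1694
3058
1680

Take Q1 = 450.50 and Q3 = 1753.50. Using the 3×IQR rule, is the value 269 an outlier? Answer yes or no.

IQR = Q3 − Q1 = 1753.50 − 450.50 = 1303.00.
Lower fence = Q1 − 3·IQR = 450.50 − 3909.00 = -3458.50.
Upper fence = Q3 + 3·IQR = 1753.50 + 3909.00 = 5662.50.
269 lies within [-3458.50, 5662.50].

no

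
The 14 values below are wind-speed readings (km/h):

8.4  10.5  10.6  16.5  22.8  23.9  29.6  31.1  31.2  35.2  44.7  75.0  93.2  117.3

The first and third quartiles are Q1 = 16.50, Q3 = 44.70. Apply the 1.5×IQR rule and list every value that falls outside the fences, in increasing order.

IQR = Q3 − Q1 = 44.70 − 16.50 = 28.20.
Lower fence = Q1 − 1.5·IQR = 16.50 − 42.30 = -25.80.
Upper fence = Q3 + 1.5·IQR = 44.70 + 42.30 = 87.00.
93.2 > 87.00 → outlier.
117.3 > 87.00 → outlier.
All remaining values lie within [-25.80, 87.00].

93.2, 117.3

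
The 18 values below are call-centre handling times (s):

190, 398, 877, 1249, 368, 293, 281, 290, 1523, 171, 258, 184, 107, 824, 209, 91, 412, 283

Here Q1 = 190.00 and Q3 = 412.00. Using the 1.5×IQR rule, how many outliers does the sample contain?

IQR = 222.00; fences at 190.00 − 333.00 = -143.00 and 412.00 + 333.00 = 745.00.
Outside the cutoffs: 824, 877, 1249, 1523.

4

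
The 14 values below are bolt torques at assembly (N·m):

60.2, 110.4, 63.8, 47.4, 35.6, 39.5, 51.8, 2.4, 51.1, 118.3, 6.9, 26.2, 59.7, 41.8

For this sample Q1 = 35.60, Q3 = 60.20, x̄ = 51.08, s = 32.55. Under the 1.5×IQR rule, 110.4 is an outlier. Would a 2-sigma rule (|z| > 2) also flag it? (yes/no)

z = (110.4 − 51.08) / 32.55 = 1.82.
|z| = 1.82 ≤ 2.

no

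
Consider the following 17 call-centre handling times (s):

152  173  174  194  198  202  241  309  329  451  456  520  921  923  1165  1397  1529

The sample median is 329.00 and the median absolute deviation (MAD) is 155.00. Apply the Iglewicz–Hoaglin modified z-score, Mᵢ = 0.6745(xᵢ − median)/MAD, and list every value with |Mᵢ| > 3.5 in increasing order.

|Mᵢ| > 3.5 ⇔ |xᵢ − 329.00| > 3.5·155.00/0.6745 = 804.30.
So outliers lie outside [-475.30, 1133.30].
1165: M = 3.64 → outlier.
1397: M = 4.65 → outlier.
1529: M = 5.22 → outlier.

1165, 1397, 1529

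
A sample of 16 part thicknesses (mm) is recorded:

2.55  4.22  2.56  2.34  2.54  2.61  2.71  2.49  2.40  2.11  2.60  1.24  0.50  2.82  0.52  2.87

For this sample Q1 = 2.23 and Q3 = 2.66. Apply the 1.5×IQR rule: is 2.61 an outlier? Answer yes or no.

IQR = Q3 − Q1 = 2.66 − 2.23 = 0.43.
Lower fence = Q1 − 1.5·IQR = 2.23 − 0.645 = 1.585.
Upper fence = Q3 + 1.5·IQR = 2.66 + 0.645 = 3.305.
2.61 lies within [1.585, 3.305].

no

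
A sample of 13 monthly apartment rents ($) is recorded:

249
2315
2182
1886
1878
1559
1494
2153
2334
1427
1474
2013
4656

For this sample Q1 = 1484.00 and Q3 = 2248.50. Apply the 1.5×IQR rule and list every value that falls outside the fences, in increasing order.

IQR = Q3 − Q1 = 2248.50 − 1484.00 = 764.50.
Lower fence = Q1 − 1.5·IQR = 1484.00 − 1146.75 = 337.25.
Upper fence = Q3 + 1.5·IQR = 2248.50 + 1146.75 = 3395.25.
249 < 337.25 → outlier.
4656 > 3395.25 → outlier.
All remaining values lie within [337.25, 3395.25].

249, 4656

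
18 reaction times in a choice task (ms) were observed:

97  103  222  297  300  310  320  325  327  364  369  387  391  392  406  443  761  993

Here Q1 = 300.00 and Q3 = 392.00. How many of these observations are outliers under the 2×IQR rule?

IQR = 92.00; fences at 300.00 − 184.00 = 116.00 and 392.00 + 184.00 = 576.00.
Outside the cutoffs: 97, 103, 761, 993.

4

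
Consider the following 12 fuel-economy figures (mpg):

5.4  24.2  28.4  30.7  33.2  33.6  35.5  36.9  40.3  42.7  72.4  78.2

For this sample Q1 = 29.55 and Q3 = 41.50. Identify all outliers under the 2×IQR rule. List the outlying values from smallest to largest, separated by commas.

IQR = Q3 − Q1 = 41.50 − 29.55 = 11.95.
Lower fence = Q1 − 2·IQR = 29.55 − 23.90 = 5.65.
Upper fence = Q3 + 2·IQR = 41.50 + 23.90 = 65.40.
5.4 < 5.65 → outlier.
72.4 > 65.40 → outlier.
78.2 > 65.40 → outlier.
All remaining values lie within [5.65, 65.40].

5.4, 72.4, 78.2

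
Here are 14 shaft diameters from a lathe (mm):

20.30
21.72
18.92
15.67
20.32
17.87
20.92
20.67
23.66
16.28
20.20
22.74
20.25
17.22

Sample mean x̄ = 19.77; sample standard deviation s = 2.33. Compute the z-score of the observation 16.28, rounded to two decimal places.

z = (16.28 − 19.77) / 2.33 = -1.50.

-1.50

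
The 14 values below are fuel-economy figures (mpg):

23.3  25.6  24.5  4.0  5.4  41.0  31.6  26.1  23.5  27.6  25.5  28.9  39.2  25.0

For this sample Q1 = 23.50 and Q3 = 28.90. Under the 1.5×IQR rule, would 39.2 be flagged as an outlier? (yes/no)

yes

IQR = Q3 − Q1 = 28.90 − 23.50 = 5.40.
Lower fence = Q1 − 1.5·IQR = 23.50 − 8.10 = 15.40.
Upper fence = Q3 + 1.5·IQR = 28.90 + 8.10 = 37.00.
39.2 lies above the upper fence.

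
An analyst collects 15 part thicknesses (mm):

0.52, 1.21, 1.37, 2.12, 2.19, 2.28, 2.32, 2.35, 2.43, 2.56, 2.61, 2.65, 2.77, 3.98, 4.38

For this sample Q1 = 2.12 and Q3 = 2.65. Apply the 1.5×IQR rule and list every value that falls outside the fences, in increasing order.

IQR = Q3 − Q1 = 2.65 − 2.12 = 0.53.
Lower fence = Q1 − 1.5·IQR = 2.12 − 0.795 = 1.325.
Upper fence = Q3 + 1.5·IQR = 2.65 + 0.795 = 3.445.
0.52 < 1.325 → outlier.
1.21 < 1.325 → outlier.
3.98 > 3.445 → outlier.
4.38 > 3.445 → outlier.
All remaining values lie within [1.325, 3.445].

0.52, 1.21, 3.98, 4.38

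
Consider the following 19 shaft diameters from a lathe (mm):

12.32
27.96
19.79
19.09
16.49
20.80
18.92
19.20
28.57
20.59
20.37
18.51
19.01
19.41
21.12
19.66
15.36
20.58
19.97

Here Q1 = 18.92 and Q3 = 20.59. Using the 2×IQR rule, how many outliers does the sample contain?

4

IQR = 1.67; fences at 18.92 − 3.34 = 15.58 and 20.59 + 3.34 = 23.93.
Outside the cutoffs: 12.32, 15.36, 27.96, 28.57.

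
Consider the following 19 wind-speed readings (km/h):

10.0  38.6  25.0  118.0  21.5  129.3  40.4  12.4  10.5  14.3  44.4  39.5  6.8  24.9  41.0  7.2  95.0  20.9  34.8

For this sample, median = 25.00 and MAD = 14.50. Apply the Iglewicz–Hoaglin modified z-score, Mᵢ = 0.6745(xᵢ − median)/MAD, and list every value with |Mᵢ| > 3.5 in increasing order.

118.0, 129.3

|Mᵢ| > 3.5 ⇔ |xᵢ − 25.00| > 3.5·14.50/0.6745 = 75.24.
So outliers lie outside [-50.24, 100.24].
118.0: M = 4.33 → outlier.
129.3: M = 4.85 → outlier.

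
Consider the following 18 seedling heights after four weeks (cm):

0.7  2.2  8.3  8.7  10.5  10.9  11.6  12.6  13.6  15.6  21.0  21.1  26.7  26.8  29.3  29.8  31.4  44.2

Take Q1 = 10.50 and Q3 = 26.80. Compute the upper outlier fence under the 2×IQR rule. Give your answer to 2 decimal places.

59.40

IQR = Q3 − Q1 = 26.80 − 10.50 = 16.30.
Lower fence = Q1 − 2·IQR = 10.50 − 32.60 = -22.10.
Upper fence = Q3 + 2·IQR = 26.80 + 32.60 = 59.40.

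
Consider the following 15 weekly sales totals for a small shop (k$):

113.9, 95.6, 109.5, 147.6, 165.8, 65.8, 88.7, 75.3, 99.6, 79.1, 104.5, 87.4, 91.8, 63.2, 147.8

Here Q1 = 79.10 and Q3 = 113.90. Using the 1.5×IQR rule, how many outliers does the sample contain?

0

IQR = 34.80; fences at 79.10 − 52.20 = 26.90 and 113.90 + 52.20 = 166.10.
Every value lies within the cutoffs.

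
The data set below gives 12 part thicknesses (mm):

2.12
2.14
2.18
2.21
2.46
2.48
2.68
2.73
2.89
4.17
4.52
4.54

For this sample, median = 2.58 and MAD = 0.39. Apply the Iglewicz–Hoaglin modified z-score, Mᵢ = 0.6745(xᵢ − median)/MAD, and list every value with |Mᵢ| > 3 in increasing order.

4.52, 4.54

|Mᵢ| > 3 ⇔ |xᵢ − 2.58| > 3·0.39/0.6745 = 1.73.
So outliers lie outside [0.85, 4.31].
4.52: M = 3.36 → outlier.
4.54: M = 3.39 → outlier.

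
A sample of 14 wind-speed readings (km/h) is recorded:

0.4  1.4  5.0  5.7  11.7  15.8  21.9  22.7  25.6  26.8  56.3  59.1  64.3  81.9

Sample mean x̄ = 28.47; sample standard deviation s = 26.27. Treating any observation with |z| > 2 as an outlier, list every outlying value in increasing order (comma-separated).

81.9

Cutoffs at x̄ ± 2s: 28.47 ± 2·26.27 = [-24.07, 81.01].
81.9: z = 2.03, |z| > 2 → outlier.
Every other value lies within [-24.07, 81.01].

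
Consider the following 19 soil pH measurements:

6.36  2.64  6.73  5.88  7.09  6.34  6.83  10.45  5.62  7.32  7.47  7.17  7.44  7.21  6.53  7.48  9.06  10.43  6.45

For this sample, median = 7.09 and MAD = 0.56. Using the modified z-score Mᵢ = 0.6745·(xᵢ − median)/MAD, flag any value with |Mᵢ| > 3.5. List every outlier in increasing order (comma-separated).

|Mᵢ| > 3.5 ⇔ |xᵢ − 7.09| > 3.5·0.56/0.6745 = 2.91.
So outliers lie outside [4.18, 10.00].
2.64: M = -5.36 → outlier.
10.43: M = 4.02 → outlier.
10.45: M = 4.05 → outlier.

2.64, 10.43, 10.45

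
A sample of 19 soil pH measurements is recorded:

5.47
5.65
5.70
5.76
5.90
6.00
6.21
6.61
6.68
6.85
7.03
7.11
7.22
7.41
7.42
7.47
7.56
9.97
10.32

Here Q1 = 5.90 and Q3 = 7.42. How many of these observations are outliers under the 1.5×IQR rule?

IQR = 1.52; fences at 5.90 − 2.28 = 3.62 and 7.42 + 2.28 = 9.70.
Outside the cutoffs: 9.97, 10.32.

2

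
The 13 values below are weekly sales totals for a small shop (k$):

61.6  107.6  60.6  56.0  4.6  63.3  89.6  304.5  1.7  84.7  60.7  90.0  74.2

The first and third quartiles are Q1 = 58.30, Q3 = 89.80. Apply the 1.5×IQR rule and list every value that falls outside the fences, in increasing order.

IQR = Q3 − Q1 = 89.80 − 58.30 = 31.50.
Lower fence = Q1 − 1.5·IQR = 58.30 − 47.25 = 11.05.
Upper fence = Q3 + 1.5·IQR = 89.80 + 47.25 = 137.05.
1.7 < 11.05 → outlier.
4.6 < 11.05 → outlier.
304.5 > 137.05 → outlier.
All remaining values lie within [11.05, 137.05].

1.7, 4.6, 304.5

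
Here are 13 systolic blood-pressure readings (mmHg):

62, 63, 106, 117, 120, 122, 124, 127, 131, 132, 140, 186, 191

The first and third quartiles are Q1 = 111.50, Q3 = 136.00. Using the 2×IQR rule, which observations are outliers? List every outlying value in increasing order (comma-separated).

IQR = Q3 − Q1 = 136.00 − 111.50 = 24.50.
Lower fence = Q1 − 2·IQR = 111.50 − 49.00 = 62.50.
Upper fence = Q3 + 2·IQR = 136.00 + 49.00 = 185.00.
62 < 62.50 → outlier.
186 > 185.00 → outlier.
191 > 185.00 → outlier.
All remaining values lie within [62.50, 185.00].

62, 186, 191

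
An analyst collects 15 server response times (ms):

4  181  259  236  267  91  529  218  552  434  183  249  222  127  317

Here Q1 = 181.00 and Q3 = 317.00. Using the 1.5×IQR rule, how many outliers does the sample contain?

IQR = 136.00; fences at 181.00 − 204.00 = -23.00 and 317.00 + 204.00 = 521.00.
Outside the cutoffs: 529, 552.

2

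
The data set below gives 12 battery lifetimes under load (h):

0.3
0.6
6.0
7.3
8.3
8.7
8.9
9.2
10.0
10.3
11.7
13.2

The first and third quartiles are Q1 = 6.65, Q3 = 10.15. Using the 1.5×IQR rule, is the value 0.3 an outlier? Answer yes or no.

IQR = Q3 − Q1 = 10.15 − 6.65 = 3.50.
Lower fence = Q1 − 1.5·IQR = 6.65 − 5.25 = 1.40.
Upper fence = Q3 + 1.5·IQR = 10.15 + 5.25 = 15.40.
0.3 lies below the lower fence.

yes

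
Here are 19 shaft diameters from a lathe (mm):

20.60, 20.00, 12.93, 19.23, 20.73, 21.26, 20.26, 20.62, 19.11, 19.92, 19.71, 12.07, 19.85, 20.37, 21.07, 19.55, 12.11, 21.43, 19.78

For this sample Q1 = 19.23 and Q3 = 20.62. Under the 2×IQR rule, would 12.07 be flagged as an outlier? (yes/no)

IQR = Q3 − Q1 = 20.62 − 19.23 = 1.39.
Lower fence = Q1 − 2·IQR = 19.23 − 2.78 = 16.45.
Upper fence = Q3 + 2·IQR = 20.62 + 2.78 = 23.40.
12.07 lies below the lower fence.

yes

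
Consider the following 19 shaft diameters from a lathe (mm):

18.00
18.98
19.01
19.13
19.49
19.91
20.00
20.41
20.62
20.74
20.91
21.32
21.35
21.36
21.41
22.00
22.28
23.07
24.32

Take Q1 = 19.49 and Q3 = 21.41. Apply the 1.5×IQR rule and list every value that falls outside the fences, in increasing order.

IQR = Q3 − Q1 = 21.41 − 19.49 = 1.92.
Lower fence = Q1 − 1.5·IQR = 19.49 − 2.88 = 16.61.
Upper fence = Q3 + 1.5·IQR = 21.41 + 2.88 = 24.29.
24.32 > 24.29 → outlier.
All remaining values lie within [16.61, 24.29].

24.32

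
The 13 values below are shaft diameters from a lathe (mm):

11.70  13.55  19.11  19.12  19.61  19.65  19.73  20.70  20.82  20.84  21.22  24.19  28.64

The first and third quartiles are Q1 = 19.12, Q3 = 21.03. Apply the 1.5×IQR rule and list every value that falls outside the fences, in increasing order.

IQR = Q3 − Q1 = 21.03 − 19.12 = 1.91.
Lower fence = Q1 − 1.5·IQR = 19.12 − 2.865 = 16.255.
Upper fence = Q3 + 1.5·IQR = 21.03 + 2.865 = 23.895.
11.70 < 16.255 → outlier.
13.55 < 16.255 → outlier.
24.19 > 23.895 → outlier.
28.64 > 23.895 → outlier.
All remaining values lie within [16.255, 23.895].

11.70, 13.55, 24.19, 28.64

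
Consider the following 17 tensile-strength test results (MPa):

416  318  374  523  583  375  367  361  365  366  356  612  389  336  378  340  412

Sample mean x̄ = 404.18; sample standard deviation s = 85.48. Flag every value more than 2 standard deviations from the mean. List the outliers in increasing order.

583, 612

Cutoffs at x̄ ± 2s: 404.18 ± 2·85.48 = [233.22, 575.14].
583: z = 2.09, |z| > 2 → outlier.
612: z = 2.43, |z| > 2 → outlier.
Every other value lies within [233.22, 575.14].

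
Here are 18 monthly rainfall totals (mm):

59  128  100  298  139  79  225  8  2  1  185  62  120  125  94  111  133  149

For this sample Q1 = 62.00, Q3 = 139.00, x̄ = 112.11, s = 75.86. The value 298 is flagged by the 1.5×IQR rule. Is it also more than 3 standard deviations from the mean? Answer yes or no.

z = (298 − 112.11) / 75.86 = 2.45.
|z| = 2.45 ≤ 3.

no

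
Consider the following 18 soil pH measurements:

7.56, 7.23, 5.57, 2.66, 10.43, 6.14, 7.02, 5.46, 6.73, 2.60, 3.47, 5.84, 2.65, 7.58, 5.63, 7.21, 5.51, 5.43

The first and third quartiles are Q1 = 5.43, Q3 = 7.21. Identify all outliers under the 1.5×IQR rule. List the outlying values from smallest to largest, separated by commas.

IQR = Q3 − Q1 = 7.21 − 5.43 = 1.78.
Lower fence = Q1 − 1.5·IQR = 5.43 − 2.67 = 2.76.
Upper fence = Q3 + 1.5·IQR = 7.21 + 2.67 = 9.88.
2.60 < 2.76 → outlier.
2.65 < 2.76 → outlier.
2.66 < 2.76 → outlier.
10.43 > 9.88 → outlier.
All remaining values lie within [2.76, 9.88].

2.60, 2.65, 2.66, 10.43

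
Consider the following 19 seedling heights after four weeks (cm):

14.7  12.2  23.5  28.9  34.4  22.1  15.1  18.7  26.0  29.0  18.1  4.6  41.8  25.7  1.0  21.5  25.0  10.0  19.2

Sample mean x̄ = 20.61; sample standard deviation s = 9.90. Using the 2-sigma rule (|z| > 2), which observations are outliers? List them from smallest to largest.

41.8

Cutoffs at x̄ ± 2s: 20.61 ± 2·9.90 = [0.81, 40.41].
41.8: z = 2.14, |z| > 2 → outlier.
Every other value lies within [0.81, 40.41].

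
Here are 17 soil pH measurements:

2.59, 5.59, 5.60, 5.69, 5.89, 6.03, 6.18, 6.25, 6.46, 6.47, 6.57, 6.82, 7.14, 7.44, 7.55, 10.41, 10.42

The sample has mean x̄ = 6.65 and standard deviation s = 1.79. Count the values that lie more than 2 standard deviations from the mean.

3

Cutoffs: x̄ ± 2s = [3.07, 10.23].
Outside the cutoffs: 2.59, 10.41, 10.42.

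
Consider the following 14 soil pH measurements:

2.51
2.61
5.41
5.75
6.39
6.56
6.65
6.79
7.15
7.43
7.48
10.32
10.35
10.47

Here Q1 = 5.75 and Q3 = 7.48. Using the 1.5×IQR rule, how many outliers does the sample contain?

5

IQR = 1.73; fences at 5.75 − 2.595 = 3.155 and 7.48 + 2.595 = 10.075.
Outside the cutoffs: 2.51, 2.61, 10.32, 10.35, 10.47.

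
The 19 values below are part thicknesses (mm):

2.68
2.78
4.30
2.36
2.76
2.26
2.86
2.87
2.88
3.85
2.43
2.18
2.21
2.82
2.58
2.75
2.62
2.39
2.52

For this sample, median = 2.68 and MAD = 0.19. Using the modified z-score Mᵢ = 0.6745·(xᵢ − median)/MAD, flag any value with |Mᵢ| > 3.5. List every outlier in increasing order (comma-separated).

|Mᵢ| > 3.5 ⇔ |xᵢ − 2.68| > 3.5·0.19/0.6745 = 0.99.
So outliers lie outside [1.69, 3.67].
3.85: M = 4.15 → outlier.
4.30: M = 5.75 → outlier.

3.85, 4.30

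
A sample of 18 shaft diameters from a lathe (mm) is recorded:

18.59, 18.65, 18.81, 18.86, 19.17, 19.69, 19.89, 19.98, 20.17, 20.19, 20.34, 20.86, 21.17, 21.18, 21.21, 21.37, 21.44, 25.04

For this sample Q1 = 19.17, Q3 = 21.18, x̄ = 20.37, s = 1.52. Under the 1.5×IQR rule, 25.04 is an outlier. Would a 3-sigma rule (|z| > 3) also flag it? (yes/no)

yes

z = (25.04 − 20.37) / 1.52 = 3.07.
|z| = 3.07 > 3.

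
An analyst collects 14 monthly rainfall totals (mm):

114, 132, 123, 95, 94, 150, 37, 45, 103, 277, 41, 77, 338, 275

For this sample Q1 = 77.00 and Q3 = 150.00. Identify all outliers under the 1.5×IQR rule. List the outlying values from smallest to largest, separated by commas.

IQR = Q3 − Q1 = 150.00 − 77.00 = 73.00.
Lower fence = Q1 − 1.5·IQR = 77.00 − 109.50 = -32.50.
Upper fence = Q3 + 1.5·IQR = 150.00 + 109.50 = 259.50.
275 > 259.50 → outlier.
277 > 259.50 → outlier.
338 > 259.50 → outlier.
All remaining values lie within [-32.50, 259.50].

275, 277, 338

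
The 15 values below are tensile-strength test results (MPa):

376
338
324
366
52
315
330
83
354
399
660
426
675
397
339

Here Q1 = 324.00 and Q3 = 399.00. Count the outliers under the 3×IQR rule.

IQR = 75.00; fences at 324.00 − 225.00 = 99.00 and 399.00 + 225.00 = 624.00.
Outside the cutoffs: 52, 83, 660, 675.

4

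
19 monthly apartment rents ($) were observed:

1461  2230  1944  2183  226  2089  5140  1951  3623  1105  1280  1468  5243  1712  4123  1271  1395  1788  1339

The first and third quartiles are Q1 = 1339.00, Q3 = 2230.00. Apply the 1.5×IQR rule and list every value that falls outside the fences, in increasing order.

3623, 4123, 5140, 5243

IQR = Q3 − Q1 = 2230.00 − 1339.00 = 891.00.
Lower fence = Q1 − 1.5·IQR = 1339.00 − 1336.50 = 2.50.
Upper fence = Q3 + 1.5·IQR = 2230.00 + 1336.50 = 3566.50.
3623 > 3566.50 → outlier.
4123 > 3566.50 → outlier.
5140 > 3566.50 → outlier.
5243 > 3566.50 → outlier.
All remaining values lie within [2.50, 3566.50].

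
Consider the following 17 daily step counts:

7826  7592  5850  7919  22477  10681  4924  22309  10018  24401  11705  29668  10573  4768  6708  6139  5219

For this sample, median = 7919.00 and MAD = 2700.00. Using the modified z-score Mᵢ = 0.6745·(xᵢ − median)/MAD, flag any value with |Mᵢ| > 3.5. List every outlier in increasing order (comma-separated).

22309, 22477, 24401, 29668

|Mᵢ| > 3.5 ⇔ |xᵢ − 7919.00| > 3.5·2700.00/0.6745 = 14010.38.
So outliers lie outside [-6091.38, 21929.38].
22309: M = 3.59 → outlier.
22477: M = 3.64 → outlier.
24401: M = 4.12 → outlier.
29668: M = 5.43 → outlier.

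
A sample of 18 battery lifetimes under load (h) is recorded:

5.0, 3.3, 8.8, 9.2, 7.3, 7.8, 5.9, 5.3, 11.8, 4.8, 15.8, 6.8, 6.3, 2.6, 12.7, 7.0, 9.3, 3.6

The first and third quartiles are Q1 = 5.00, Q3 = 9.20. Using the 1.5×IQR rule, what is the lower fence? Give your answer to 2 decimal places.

IQR = Q3 − Q1 = 9.20 − 5.00 = 4.20.
Lower fence = Q1 − 1.5·IQR = 5.00 − 6.30 = -1.30.
Upper fence = Q3 + 1.5·IQR = 9.20 + 6.30 = 15.50.

-1.30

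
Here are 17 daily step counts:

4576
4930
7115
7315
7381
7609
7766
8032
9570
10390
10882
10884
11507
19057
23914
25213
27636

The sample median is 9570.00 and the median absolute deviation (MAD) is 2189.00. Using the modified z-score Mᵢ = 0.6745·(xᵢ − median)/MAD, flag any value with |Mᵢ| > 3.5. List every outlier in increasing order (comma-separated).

|Mᵢ| > 3.5 ⇔ |xᵢ − 9570.00| > 3.5·2189.00/0.6745 = 11358.78.
So outliers lie outside [-1788.78, 20928.78].
23914: M = 4.42 → outlier.
25213: M = 4.82 → outlier.
27636: M = 5.57 → outlier.

23914, 25213, 27636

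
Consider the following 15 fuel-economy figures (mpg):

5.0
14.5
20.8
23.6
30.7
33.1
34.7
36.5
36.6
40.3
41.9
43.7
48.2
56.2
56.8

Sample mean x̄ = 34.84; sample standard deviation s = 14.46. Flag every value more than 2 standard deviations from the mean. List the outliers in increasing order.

Cutoffs at x̄ ± 2s: 34.84 ± 2·14.46 = [5.92, 63.76].
5.0: z = -2.06, |z| > 2 → outlier.
Every other value lies within [5.92, 63.76].

5.0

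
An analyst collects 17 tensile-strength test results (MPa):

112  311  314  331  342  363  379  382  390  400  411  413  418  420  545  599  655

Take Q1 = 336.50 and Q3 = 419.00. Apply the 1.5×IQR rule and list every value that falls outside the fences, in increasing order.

IQR = Q3 − Q1 = 419.00 − 336.50 = 82.50.
Lower fence = Q1 − 1.5·IQR = 336.50 − 123.75 = 212.75.
Upper fence = Q3 + 1.5·IQR = 419.00 + 123.75 = 542.75.
112 < 212.75 → outlier.
545 > 542.75 → outlier.
599 > 542.75 → outlier.
655 > 542.75 → outlier.
All remaining values lie within [212.75, 542.75].

112, 545, 599, 655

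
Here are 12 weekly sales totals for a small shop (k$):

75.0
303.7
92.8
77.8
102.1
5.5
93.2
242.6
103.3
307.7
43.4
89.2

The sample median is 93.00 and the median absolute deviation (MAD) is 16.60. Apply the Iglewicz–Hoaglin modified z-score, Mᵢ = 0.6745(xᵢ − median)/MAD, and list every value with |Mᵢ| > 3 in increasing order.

|Mᵢ| > 3 ⇔ |xᵢ − 93.00| > 3·16.60/0.6745 = 73.83.
So outliers lie outside [19.17, 166.83].
5.5: M = -3.56 → outlier.
242.6: M = 6.08 → outlier.
303.7: M = 8.56 → outlier.
307.7: M = 8.72 → outlier.

5.5, 242.6, 303.7, 307.7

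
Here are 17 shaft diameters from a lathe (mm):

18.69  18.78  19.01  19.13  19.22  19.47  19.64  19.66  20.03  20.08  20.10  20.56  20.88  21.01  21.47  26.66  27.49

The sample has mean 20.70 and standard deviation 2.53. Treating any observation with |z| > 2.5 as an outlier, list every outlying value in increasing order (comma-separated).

27.49

Cutoffs at x̄ ± 2.5s: 20.70 ± 2.5·2.53 = [14.375, 27.025].
27.49: z = 2.68, |z| > 2.5 → outlier.
Every other value lies within [14.375, 27.025].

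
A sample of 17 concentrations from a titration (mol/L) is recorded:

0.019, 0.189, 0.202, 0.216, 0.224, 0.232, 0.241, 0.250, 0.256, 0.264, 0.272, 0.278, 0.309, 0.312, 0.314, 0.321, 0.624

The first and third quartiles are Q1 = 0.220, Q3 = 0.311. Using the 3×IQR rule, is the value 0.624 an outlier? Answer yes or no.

IQR = Q3 − Q1 = 0.311 − 0.220 = 0.091.
Lower fence = Q1 − 3·IQR = 0.220 − 0.273 = -0.053.
Upper fence = Q3 + 3·IQR = 0.311 + 0.273 = 0.584.
0.624 lies above the upper fence.

yes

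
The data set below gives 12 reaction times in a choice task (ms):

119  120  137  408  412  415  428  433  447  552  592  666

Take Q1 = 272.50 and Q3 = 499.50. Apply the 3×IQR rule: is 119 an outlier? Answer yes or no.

no

IQR = Q3 − Q1 = 499.50 − 272.50 = 227.00.
Lower fence = Q1 − 3·IQR = 272.50 − 681.00 = -408.50.
Upper fence = Q3 + 3·IQR = 499.50 + 681.00 = 1180.50.
119 lies within [-408.50, 1180.50].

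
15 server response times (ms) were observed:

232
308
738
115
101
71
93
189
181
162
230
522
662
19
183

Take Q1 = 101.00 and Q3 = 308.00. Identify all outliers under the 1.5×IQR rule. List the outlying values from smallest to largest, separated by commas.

662, 738

IQR = Q3 − Q1 = 308.00 − 101.00 = 207.00.
Lower fence = Q1 − 1.5·IQR = 101.00 − 310.50 = -209.50.
Upper fence = Q3 + 1.5·IQR = 308.00 + 310.50 = 618.50.
662 > 618.50 → outlier.
738 > 618.50 → outlier.
All remaining values lie within [-209.50, 618.50].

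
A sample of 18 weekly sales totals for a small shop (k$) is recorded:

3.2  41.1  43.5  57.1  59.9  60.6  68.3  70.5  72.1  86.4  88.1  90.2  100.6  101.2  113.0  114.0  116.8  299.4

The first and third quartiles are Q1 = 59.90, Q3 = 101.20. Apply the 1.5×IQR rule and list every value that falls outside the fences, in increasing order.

299.4

IQR = Q3 − Q1 = 101.20 − 59.90 = 41.30.
Lower fence = Q1 − 1.5·IQR = 59.90 − 61.95 = -2.05.
Upper fence = Q3 + 1.5·IQR = 101.20 + 61.95 = 163.15.
299.4 > 163.15 → outlier.
All remaining values lie within [-2.05, 163.15].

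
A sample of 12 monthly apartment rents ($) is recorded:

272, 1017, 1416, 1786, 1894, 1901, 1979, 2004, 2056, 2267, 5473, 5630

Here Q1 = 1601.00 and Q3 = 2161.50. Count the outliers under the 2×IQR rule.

IQR = 560.50; fences at 1601.00 − 1121.00 = 480.00 and 2161.50 + 1121.00 = 3282.50.
Outside the cutoffs: 272, 5473, 5630.

3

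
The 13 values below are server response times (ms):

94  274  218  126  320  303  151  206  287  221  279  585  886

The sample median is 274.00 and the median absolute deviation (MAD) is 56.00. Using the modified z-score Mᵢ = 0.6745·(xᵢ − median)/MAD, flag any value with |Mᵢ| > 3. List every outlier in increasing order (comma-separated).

585, 886

|Mᵢ| > 3 ⇔ |xᵢ − 274.00| > 3·56.00/0.6745 = 249.07.
So outliers lie outside [24.93, 523.07].
585: M = 3.75 → outlier.
886: M = 7.37 → outlier.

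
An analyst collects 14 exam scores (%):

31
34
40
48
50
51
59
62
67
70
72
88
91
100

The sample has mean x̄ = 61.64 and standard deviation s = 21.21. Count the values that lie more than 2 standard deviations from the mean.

0

Cutoffs: x̄ ± 2s = [19.22, 104.06].
Every value lies within the cutoffs.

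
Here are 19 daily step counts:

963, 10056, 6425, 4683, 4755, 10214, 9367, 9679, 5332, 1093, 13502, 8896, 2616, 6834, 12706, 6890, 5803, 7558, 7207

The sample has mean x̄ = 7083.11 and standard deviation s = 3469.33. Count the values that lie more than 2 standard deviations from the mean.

0

Cutoffs: x̄ ± 2s = [144.45, 14021.77].
Every value lies within the cutoffs.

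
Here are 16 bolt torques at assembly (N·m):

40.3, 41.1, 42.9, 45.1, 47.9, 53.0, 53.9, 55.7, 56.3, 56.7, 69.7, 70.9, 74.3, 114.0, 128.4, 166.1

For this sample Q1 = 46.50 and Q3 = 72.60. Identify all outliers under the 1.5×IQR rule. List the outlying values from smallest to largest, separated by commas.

IQR = Q3 − Q1 = 72.60 − 46.50 = 26.10.
Lower fence = Q1 − 1.5·IQR = 46.50 − 39.15 = 7.35.
Upper fence = Q3 + 1.5·IQR = 72.60 + 39.15 = 111.75.
114.0 > 111.75 → outlier.
128.4 > 111.75 → outlier.
166.1 > 111.75 → outlier.
All remaining values lie within [7.35, 111.75].

114.0, 128.4, 166.1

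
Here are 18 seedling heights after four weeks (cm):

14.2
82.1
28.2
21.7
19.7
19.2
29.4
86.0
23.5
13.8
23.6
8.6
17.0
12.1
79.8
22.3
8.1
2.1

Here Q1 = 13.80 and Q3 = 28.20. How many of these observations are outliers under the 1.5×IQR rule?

IQR = 14.40; fences at 13.80 − 21.60 = -7.80 and 28.20 + 21.60 = 49.80.
Outside the cutoffs: 79.8, 82.1, 86.0.

3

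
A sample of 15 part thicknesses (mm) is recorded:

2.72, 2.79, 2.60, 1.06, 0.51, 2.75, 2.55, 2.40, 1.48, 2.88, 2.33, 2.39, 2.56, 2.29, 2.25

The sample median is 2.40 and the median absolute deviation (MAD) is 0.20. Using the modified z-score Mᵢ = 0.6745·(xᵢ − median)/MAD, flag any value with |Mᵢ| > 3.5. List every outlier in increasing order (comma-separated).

|Mᵢ| > 3.5 ⇔ |xᵢ − 2.40| > 3.5·0.20/0.6745 = 1.04.
So outliers lie outside [1.36, 3.44].
0.51: M = -6.37 → outlier.
1.06: M = -4.52 → outlier.

0.51, 1.06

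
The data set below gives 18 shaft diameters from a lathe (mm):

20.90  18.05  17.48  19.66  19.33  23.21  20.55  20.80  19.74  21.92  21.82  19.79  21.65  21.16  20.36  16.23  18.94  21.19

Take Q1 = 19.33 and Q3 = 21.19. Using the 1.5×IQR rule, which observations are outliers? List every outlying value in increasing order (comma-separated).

IQR = Q3 − Q1 = 21.19 − 19.33 = 1.86.
Lower fence = Q1 − 1.5·IQR = 19.33 − 2.79 = 16.54.
Upper fence = Q3 + 1.5·IQR = 21.19 + 2.79 = 23.98.
16.23 < 16.54 → outlier.
All remaining values lie within [16.54, 23.98].

16.23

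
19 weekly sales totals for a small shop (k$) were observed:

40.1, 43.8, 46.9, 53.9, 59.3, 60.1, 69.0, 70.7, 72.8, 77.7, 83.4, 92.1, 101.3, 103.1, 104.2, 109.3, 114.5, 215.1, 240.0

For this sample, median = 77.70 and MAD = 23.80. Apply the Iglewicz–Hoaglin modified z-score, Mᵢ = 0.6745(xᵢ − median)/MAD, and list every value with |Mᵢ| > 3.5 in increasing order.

|Mᵢ| > 3.5 ⇔ |xᵢ − 77.70| > 3.5·23.80/0.6745 = 123.50.
So outliers lie outside [-45.80, 201.20].
215.1: M = 3.89 → outlier.
240.0: M = 4.60 → outlier.

215.1, 240.0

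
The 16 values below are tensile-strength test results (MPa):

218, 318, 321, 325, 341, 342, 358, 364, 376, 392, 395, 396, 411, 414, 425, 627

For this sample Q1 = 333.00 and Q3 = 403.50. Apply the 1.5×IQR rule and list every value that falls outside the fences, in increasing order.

218, 627

IQR = Q3 − Q1 = 403.50 − 333.00 = 70.50.
Lower fence = Q1 − 1.5·IQR = 333.00 − 105.75 = 227.25.
Upper fence = Q3 + 1.5·IQR = 403.50 + 105.75 = 509.25.
218 < 227.25 → outlier.
627 > 509.25 → outlier.
All remaining values lie within [227.25, 509.25].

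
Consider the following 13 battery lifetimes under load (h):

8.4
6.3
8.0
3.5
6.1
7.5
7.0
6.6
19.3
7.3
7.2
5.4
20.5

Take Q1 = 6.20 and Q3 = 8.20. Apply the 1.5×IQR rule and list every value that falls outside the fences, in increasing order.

IQR = Q3 − Q1 = 8.20 − 6.20 = 2.00.
Lower fence = Q1 − 1.5·IQR = 6.20 − 3.00 = 3.20.
Upper fence = Q3 + 1.5·IQR = 8.20 + 3.00 = 11.20.
19.3 > 11.20 → outlier.
20.5 > 11.20 → outlier.
All remaining values lie within [3.20, 11.20].

19.3, 20.5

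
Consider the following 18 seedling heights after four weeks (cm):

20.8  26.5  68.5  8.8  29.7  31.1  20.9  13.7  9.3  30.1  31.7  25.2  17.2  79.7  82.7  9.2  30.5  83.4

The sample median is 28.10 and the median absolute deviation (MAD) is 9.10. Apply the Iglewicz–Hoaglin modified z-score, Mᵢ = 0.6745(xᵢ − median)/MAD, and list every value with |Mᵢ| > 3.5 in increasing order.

|Mᵢ| > 3.5 ⇔ |xᵢ − 28.10| > 3.5·9.10/0.6745 = 47.22.
So outliers lie outside [-19.12, 75.32].
79.7: M = 3.82 → outlier.
82.7: M = 4.05 → outlier.
83.4: M = 4.10 → outlier.

79.7, 82.7, 83.4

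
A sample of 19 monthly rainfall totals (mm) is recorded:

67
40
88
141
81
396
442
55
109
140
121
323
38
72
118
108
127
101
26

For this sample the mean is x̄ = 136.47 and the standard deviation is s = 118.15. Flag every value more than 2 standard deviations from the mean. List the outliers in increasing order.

Cutoffs at x̄ ± 2s: 136.47 ± 2·118.15 = [-99.83, 372.77].
396: z = 2.20, |z| > 2 → outlier.
442: z = 2.59, |z| > 2 → outlier.
Every other value lies within [-99.83, 372.77].

396, 442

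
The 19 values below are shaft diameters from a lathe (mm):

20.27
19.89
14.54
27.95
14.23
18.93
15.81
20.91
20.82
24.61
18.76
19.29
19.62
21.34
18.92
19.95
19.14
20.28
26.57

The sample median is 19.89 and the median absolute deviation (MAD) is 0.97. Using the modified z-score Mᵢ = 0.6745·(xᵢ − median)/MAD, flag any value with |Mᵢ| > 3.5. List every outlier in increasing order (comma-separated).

14.23, 14.54, 26.57, 27.95

|Mᵢ| > 3.5 ⇔ |xᵢ − 19.89| > 3.5·0.97/0.6745 = 5.03.
So outliers lie outside [14.86, 24.92].
14.23: M = -3.94 → outlier.
14.54: M = -3.72 → outlier.
26.57: M = 4.65 → outlier.
27.95: M = 5.60 → outlier.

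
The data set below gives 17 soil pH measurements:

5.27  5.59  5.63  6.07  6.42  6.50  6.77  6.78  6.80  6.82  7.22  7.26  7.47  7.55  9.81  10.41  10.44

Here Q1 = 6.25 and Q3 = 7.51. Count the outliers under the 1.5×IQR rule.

3

IQR = 1.26; fences at 6.25 − 1.89 = 4.36 and 7.51 + 1.89 = 9.40.
Outside the cutoffs: 9.81, 10.41, 10.44.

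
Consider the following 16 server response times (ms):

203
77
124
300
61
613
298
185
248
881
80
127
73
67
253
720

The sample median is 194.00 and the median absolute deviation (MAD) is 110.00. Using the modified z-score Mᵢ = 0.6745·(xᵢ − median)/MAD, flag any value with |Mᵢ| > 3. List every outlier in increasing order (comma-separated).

|Mᵢ| > 3 ⇔ |xᵢ − 194.00| > 3·110.00/0.6745 = 489.25.
So outliers lie outside [-295.25, 683.25].
720: M = 3.23 → outlier.
881: M = 4.21 → outlier.

720, 881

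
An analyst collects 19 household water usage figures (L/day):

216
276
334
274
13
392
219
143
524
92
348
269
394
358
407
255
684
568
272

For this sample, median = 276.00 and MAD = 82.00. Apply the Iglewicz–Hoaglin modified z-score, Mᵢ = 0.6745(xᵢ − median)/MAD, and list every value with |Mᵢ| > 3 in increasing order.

|Mᵢ| > 3 ⇔ |xᵢ − 276.00| > 3·82.00/0.6745 = 364.71.
So outliers lie outside [-88.71, 640.71].
684: M = 3.36 → outlier.

684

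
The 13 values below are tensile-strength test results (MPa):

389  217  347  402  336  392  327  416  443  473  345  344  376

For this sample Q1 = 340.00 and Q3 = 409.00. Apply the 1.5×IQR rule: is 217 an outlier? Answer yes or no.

yes

IQR = Q3 − Q1 = 409.00 − 340.00 = 69.00.
Lower fence = Q1 − 1.5·IQR = 340.00 − 103.50 = 236.50.
Upper fence = Q3 + 1.5·IQR = 409.00 + 103.50 = 512.50.
217 lies below the lower fence.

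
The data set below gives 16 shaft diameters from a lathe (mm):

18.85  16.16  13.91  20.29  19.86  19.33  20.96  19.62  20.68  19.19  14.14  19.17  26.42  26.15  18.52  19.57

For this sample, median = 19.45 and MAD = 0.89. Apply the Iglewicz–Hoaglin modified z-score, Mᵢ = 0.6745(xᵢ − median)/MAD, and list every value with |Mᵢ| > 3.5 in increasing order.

13.91, 14.14, 26.15, 26.42

|Mᵢ| > 3.5 ⇔ |xᵢ − 19.45| > 3.5·0.89/0.6745 = 4.62.
So outliers lie outside [14.83, 24.07].
13.91: M = -4.20 → outlier.
14.14: M = -4.02 → outlier.
26.15: M = 5.08 → outlier.
26.42: M = 5.28 → outlier.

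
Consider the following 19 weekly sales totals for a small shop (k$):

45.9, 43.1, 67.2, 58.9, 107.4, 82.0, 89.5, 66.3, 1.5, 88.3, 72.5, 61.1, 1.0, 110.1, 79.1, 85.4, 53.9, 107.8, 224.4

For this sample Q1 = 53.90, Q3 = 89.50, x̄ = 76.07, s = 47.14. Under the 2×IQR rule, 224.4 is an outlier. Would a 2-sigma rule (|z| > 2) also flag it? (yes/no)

z = (224.4 − 76.07) / 47.14 = 3.15.
|z| = 3.15 > 2.

yes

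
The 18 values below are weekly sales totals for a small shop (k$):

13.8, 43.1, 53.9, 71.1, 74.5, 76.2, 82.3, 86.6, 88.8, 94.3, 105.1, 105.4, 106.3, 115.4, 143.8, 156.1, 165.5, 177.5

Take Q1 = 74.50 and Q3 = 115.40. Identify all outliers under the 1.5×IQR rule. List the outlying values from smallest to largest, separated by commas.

IQR = Q3 − Q1 = 115.40 − 74.50 = 40.90.
Lower fence = Q1 − 1.5·IQR = 74.50 − 61.35 = 13.15.
Upper fence = Q3 + 1.5·IQR = 115.40 + 61.35 = 176.75.
177.5 > 176.75 → outlier.
All remaining values lie within [13.15, 176.75].

177.5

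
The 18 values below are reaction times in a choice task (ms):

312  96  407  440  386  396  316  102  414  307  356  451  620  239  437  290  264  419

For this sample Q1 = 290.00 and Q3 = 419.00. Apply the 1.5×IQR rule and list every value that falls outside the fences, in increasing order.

96, 620

IQR = Q3 − Q1 = 419.00 − 290.00 = 129.00.
Lower fence = Q1 − 1.5·IQR = 290.00 − 193.50 = 96.50.
Upper fence = Q3 + 1.5·IQR = 419.00 + 193.50 = 612.50.
96 < 96.50 → outlier.
620 > 612.50 → outlier.
All remaining values lie within [96.50, 612.50].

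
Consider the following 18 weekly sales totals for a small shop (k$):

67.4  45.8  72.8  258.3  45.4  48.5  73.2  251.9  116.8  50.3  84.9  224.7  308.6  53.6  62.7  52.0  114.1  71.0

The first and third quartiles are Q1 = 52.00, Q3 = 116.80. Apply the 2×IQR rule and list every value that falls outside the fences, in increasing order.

251.9, 258.3, 308.6

IQR = Q3 − Q1 = 116.80 − 52.00 = 64.80.
Lower fence = Q1 − 2·IQR = 52.00 − 129.60 = -77.60.
Upper fence = Q3 + 2·IQR = 116.80 + 129.60 = 246.40.
251.9 > 246.40 → outlier.
258.3 > 246.40 → outlier.
308.6 > 246.40 → outlier.
All remaining values lie within [-77.60, 246.40].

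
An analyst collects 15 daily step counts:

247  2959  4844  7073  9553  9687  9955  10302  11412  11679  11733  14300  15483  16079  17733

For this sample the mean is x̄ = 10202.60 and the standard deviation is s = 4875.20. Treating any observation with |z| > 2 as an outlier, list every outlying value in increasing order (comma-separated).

Cutoffs at x̄ ± 2s: 10202.60 ± 2·4875.20 = [452.20, 19953.00].
247: z = -2.04, |z| > 2 → outlier.
Every other value lies within [452.20, 19953.00].

247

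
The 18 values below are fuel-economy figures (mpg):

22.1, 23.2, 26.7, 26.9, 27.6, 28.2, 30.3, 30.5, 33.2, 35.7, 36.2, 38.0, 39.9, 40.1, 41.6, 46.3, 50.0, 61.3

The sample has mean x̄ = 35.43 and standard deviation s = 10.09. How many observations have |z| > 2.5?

Cutoffs: x̄ ± 2.5s = [10.205, 60.655].
Outside the cutoffs: 61.3.

1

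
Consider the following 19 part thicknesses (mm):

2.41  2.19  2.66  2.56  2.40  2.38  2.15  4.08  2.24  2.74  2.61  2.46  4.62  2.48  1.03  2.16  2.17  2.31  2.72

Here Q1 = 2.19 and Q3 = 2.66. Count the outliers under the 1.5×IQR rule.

3

IQR = 0.47; fences at 2.19 − 0.705 = 1.485 and 2.66 + 0.705 = 3.365.
Outside the cutoffs: 1.03, 4.08, 4.62.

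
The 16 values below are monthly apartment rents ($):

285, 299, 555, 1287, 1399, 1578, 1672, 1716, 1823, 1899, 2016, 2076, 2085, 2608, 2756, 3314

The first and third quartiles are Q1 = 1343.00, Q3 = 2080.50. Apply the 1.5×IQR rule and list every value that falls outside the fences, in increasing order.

3314

IQR = Q3 − Q1 = 2080.50 − 1343.00 = 737.50.
Lower fence = Q1 − 1.5·IQR = 1343.00 − 1106.25 = 236.75.
Upper fence = Q3 + 1.5·IQR = 2080.50 + 1106.25 = 3186.75.
3314 > 3186.75 → outlier.
All remaining values lie within [236.75, 3186.75].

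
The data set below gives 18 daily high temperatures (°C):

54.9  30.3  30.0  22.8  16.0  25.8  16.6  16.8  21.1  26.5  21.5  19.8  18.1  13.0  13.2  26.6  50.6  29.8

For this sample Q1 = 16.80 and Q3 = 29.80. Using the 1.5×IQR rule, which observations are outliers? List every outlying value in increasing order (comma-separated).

50.6, 54.9

IQR = Q3 − Q1 = 29.80 − 16.80 = 13.00.
Lower fence = Q1 − 1.5·IQR = 16.80 − 19.50 = -2.70.
Upper fence = Q3 + 1.5·IQR = 29.80 + 19.50 = 49.30.
50.6 > 49.30 → outlier.
54.9 > 49.30 → outlier.
All remaining values lie within [-2.70, 49.30].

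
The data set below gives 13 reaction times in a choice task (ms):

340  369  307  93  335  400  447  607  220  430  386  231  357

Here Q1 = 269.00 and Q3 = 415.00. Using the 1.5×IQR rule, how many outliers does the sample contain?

IQR = 146.00; fences at 269.00 − 219.00 = 50.00 and 415.00 + 219.00 = 634.00.
Every value lies within the cutoffs.

0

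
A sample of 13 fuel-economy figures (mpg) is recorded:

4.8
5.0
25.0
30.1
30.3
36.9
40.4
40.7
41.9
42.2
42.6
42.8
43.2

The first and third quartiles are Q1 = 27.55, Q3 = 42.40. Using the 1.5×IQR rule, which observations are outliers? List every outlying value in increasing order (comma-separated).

4.8, 5.0

IQR = Q3 − Q1 = 42.40 − 27.55 = 14.85.
Lower fence = Q1 − 1.5·IQR = 27.55 − 22.275 = 5.275.
Upper fence = Q3 + 1.5·IQR = 42.40 + 22.275 = 64.675.
4.8 < 5.275 → outlier.
5.0 < 5.275 → outlier.
All remaining values lie within [5.275, 64.675].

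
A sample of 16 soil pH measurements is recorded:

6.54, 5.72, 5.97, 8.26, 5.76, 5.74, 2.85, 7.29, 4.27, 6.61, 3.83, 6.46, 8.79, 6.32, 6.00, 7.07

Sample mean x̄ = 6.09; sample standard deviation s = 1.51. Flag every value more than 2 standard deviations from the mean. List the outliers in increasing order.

Cutoffs at x̄ ± 2s: 6.09 ± 2·1.51 = [3.07, 9.11].
2.85: z = -2.15, |z| > 2 → outlier.
Every other value lies within [3.07, 9.11].

2.85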